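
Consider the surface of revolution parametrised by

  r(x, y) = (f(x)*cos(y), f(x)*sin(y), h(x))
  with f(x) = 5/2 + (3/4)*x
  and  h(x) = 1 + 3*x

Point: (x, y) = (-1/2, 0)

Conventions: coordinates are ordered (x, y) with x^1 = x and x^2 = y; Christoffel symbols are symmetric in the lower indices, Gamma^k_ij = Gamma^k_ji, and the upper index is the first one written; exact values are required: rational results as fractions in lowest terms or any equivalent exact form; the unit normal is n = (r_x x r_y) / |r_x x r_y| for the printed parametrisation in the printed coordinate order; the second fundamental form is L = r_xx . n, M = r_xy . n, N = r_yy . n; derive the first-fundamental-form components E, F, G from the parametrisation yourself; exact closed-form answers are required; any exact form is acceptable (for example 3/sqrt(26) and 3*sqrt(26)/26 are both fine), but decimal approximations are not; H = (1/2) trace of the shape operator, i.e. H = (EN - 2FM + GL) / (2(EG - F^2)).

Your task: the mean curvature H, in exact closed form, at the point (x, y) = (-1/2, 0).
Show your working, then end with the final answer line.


f = 17/8, f' = 3/4, f'' = 0, h' = 3, h'' = 0
E = 153/16, F = 0, G = 289/64; answer radicand W^2 = 153/16
unnormalised second-form numerators: l = 0, m = 0, n = 51/8; L = l/sqrt(153/16), and similarly M = m/sqrt(W^2), N = n/sqrt(W^2)
H = (E*n - 2*F*m + G*l) / (2*(EG - F^2)*sqrt(W^2)); E*n - 2*F*m + G*l = 7803/128, EG - F^2 = 44217/1024, so H = (12/17)/sqrt(153/16)

Answer: H = 16*sqrt(17)/289


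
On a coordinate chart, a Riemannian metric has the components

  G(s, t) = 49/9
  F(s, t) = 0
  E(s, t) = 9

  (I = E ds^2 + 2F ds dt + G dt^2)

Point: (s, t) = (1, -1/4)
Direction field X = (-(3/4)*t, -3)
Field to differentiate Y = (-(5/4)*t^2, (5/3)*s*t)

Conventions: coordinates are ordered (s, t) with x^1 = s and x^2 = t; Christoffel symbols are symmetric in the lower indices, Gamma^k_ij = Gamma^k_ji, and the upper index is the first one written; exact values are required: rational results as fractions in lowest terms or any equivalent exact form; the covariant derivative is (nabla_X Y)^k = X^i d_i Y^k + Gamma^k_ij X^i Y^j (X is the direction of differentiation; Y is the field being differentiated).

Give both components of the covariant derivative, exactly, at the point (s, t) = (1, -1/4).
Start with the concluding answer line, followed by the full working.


Answer: (nabla_X Y)^s = -15/8, (nabla_X Y)^t = -325/64

E = 9, F = 0, G = 49/9 at the point
E_s = 0, E_t = 0, F_s = 0, F_t = 0, G_s = 0, G_t = 0
EG - F^2 = 49;  g^inv = (1/49) * [[49/9, 0], [0, 9]]
first-kind symbols [ij,l] = (1/2)(d_i g_jl + d_j g_il - d_l g_ij): [ss,s] = E_s/2 = 0, [ss,t] = F_s - E_t/2 = 0, [st,s] = E_t/2 = 0, [st,t] = G_s/2 = 0, [tt,s] = F_t - G_s/2 = 0, [tt,t] = G_t/2 = 0
Gamma^s_ij = (G*[ij,s] - F*[ij,t])/(EG - F^2), Gamma^t_ij = (E*[ij,t] - F*[ij,s])/(EG - F^2)
Gamma_sss = 0, Gamma_sst = 0, Gamma_stt = 0, Gamma_tss = 0, Gamma_tst = 0, Gamma_ttt = 0
X = (3/16, -3), Y = (-5/64, -5/12) at the point


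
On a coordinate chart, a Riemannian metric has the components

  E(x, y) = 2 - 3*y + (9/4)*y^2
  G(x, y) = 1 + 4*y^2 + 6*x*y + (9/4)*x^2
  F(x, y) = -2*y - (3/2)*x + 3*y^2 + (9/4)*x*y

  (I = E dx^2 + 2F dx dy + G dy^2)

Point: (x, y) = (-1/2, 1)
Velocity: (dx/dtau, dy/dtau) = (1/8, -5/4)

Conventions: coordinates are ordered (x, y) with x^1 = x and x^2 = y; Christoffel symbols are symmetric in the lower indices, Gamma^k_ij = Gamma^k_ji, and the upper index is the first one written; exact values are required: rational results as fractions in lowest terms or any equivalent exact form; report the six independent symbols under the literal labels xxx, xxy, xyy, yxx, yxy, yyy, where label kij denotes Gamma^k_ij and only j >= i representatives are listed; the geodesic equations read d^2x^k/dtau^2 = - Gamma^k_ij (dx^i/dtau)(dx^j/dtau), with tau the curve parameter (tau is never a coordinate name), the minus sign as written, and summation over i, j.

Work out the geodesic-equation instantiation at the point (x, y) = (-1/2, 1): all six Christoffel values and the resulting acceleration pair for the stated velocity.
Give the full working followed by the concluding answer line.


E = 5/4, F = 5/8, G = 41/16 at the point
E_x = 0, E_y = 3/2, F_x = 3/4, F_y = 23/8, G_x = 15/4, G_y = 5
EG - F^2 = 45/16;  g^inv = (16/45) * [[41/16, -5/8], [-5/8, 5/4]]
first-kind symbols [ij,l] = (1/2)(d_i g_jl + d_j g_il - d_l g_ij): [xx,x] = E_x/2 = 0, [xx,y] = F_x - E_y/2 = 0, [xy,x] = E_y/2 = 3/4, [xy,y] = G_x/2 = 15/8, [yy,x] = F_y - G_x/2 = 1, [yy,y] = G_y/2 = 5/2
Gamma^x_ij = (G*[ij,x] - F*[ij,y])/(EG - F^2), Gamma^y_ij = (E*[ij,y] - F*[ij,x])/(EG - F^2)
Gamma_xxx = 0, Gamma_xxy = 4/15, Gamma_xyy = 16/45, Gamma_yxx = 0, Gamma_yxy = 2/3, Gamma_yyy = 8/9
d^2x/dtau^2 = -(Gamma_xxx*(1/8)^2 + 2*Gamma_xxy*(1/8)*(-5/4) + Gamma_xyy*(-5/4)^2) = -17/36
d^2y/dtau^2 = -(Gamma_yxx*(1/8)^2 + 2*Gamma_yxy*(1/8)*(-5/4) + Gamma_yyy*(-5/4)^2) = -85/72

Answer: Gamma_xxx = 0, Gamma_xxy = 4/15, Gamma_xyy = 16/45, Gamma_yxx = 0, Gamma_yxy = 2/3, Gamma_yyy = 8/9; accelerations (d^2x/dtau^2, d^2y/dtau^2) = (-17/36, -85/72)


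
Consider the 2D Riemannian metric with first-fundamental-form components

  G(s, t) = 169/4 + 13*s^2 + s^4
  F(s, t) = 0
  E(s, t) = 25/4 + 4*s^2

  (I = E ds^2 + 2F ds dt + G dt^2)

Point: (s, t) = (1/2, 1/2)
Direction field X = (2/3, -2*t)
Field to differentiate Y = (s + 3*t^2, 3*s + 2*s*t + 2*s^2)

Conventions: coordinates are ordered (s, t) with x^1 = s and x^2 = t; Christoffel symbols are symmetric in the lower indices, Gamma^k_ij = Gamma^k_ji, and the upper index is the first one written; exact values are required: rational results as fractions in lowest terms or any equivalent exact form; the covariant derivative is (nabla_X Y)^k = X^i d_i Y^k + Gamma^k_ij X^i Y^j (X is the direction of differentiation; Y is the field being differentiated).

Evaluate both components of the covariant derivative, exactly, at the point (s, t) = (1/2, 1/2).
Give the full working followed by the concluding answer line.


E = 29/4, F = 0, G = 729/16 at the point
E_s = 4, E_t = 0, F_s = 0, F_t = 0, G_s = 27/2, G_t = 0
EG - F^2 = 21141/64;  g^inv = (64/21141) * [[729/16, 0], [0, 29/4]]
first-kind symbols [ij,l] = (1/2)(d_i g_jl + d_j g_il - d_l g_ij): [ss,s] = E_s/2 = 2, [ss,t] = F_s - E_t/2 = 0, [st,s] = E_t/2 = 0, [st,t] = G_s/2 = 27/4, [tt,s] = F_t - G_s/2 = -27/4, [tt,t] = G_t/2 = 0
Gamma^s_ij = (G*[ij,s] - F*[ij,t])/(EG - F^2), Gamma^t_ij = (E*[ij,t] - F*[ij,s])/(EG - F^2)
Gamma_sss = 8/29, Gamma_sst = 0, Gamma_stt = -27/29, Gamma_tss = 0, Gamma_tst = 4/27, Gamma_ttt = 0
X = (2/3, -1), Y = (5/4, 5/2) at the point

Answer: (nabla_X Y)^s = 13/58, (nabla_X Y)^t = 248/81


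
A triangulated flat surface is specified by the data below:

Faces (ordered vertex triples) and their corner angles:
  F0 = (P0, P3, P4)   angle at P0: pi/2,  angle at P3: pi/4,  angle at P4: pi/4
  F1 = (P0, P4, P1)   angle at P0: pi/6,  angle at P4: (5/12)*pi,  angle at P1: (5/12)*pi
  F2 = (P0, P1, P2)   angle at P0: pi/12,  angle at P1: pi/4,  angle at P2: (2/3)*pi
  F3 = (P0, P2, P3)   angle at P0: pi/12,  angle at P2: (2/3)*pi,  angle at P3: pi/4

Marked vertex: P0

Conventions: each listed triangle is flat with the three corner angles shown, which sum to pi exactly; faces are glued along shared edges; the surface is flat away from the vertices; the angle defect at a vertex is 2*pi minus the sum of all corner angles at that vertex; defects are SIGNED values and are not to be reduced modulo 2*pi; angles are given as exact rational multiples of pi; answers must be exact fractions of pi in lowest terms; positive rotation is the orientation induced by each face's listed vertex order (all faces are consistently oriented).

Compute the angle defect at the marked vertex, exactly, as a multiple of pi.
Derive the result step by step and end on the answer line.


Sum of corner angles at P0: (5/6)*pi
defect = 2*pi - (5/6)*pi

Answer: defect(P0) = (7/6)*pi


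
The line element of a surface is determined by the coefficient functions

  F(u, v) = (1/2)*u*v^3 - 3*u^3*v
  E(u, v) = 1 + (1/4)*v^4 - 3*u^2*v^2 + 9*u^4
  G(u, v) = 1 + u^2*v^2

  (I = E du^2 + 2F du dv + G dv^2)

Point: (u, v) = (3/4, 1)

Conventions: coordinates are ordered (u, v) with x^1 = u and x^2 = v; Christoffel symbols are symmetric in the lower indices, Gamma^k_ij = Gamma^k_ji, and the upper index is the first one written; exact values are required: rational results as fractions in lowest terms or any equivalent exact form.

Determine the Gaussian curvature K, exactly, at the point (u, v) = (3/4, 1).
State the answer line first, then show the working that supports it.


Answer: K = -286720/579121

E = 617/256, F = -57/64, G = 25/16, EG - F^2 = 761/256 at the point
E_u = 171/16, E_v = -19/8, F_u = -73/16, F_v = -9/64, G_u = 3/2, G_v = 9/8
E_vv = -3/8, F_uv = -57/16, G_uu = 2
Using the Brioschi determinant formula for K from the metric derivatives:
M1 = [[-E_vv/2 + F_uv - G_uu/2, E_u/2, F_u - E_v/2], [F_v - G_u/2, E, F], [G_v/2, F, G]] = [[-35/8, 171/32, -27/8], [-57/64, 617/256, -57/64], [9/16, -57/64, 25/16]]; det M1 = -1625/256
M2 = [[0, E_v/2, G_u/2], [E_v/2, E, F], [G_u/2, F, G]] = [[0, -19/16, 3/4], [-19/16, 617/256, -57/64], [3/4, -57/64, 25/16]]; det M2 = -505/256
det M1 - det M2 = -35/8; K = -35/8 / (761/256)^2 = -286720/579121


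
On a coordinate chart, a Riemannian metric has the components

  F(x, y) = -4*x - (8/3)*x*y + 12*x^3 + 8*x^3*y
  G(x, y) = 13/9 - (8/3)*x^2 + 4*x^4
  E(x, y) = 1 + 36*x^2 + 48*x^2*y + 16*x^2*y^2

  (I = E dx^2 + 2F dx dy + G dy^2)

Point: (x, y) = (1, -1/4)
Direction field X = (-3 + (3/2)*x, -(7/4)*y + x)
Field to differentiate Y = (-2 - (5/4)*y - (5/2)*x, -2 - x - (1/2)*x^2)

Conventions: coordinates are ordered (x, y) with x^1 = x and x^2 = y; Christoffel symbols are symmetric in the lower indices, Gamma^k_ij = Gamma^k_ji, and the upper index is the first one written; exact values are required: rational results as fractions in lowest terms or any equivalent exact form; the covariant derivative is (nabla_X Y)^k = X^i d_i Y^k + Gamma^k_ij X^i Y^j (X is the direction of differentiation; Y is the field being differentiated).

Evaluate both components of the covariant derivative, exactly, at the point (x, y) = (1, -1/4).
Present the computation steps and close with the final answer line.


E = 26, F = 20/3, G = 25/9 at the point
E_x = 50, E_y = 40, F_x = 80/3, F_y = 16/3, G_x = 32/3, G_y = 0
EG - F^2 = 250/9;  g^inv = (9/250) * [[25/9, -20/3], [-20/3, 26]]
first-kind symbols [ij,l] = (1/2)(d_i g_jl + d_j g_il - d_l g_ij): [xx,x] = E_x/2 = 25, [xx,y] = F_x - E_y/2 = 20/3, [xy,x] = E_y/2 = 20, [xy,y] = G_x/2 = 16/3, [yy,x] = F_y - G_x/2 = 0, [yy,y] = G_y/2 = 0
Gamma^x_ij = (G*[ij,x] - F*[ij,y])/(EG - F^2), Gamma^y_ij = (E*[ij,y] - F*[ij,x])/(EG - F^2)
Gamma_xxx = 9/10, Gamma_xxy = 18/25, Gamma_xyy = 0, Gamma_yxx = 6/25, Gamma_yxy = 24/125, Gamma_yyy = 0
X = (-3/2, 23/16), Y = (-67/16, -7/2) at the point

Answer: (nabla_X Y)^x = 22567/3200, (nabla_X Y)^y = 17439/4000


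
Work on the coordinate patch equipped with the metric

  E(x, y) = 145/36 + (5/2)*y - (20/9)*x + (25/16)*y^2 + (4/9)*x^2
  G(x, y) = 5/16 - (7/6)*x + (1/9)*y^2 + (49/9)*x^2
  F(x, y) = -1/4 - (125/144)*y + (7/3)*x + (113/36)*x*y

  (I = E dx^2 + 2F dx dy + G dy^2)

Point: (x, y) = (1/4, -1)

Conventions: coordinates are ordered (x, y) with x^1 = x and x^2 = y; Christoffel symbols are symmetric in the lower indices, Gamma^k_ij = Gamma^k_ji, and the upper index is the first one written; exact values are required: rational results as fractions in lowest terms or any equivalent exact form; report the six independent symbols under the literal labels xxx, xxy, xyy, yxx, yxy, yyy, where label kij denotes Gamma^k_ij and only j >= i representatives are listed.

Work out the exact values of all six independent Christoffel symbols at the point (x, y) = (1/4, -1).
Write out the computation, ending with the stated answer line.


E = 41/16, F = 5/12, G = 17/36 at the point
E_x = -2, E_y = -5/8, F_x = -29/36, F_y = -1/12, G_x = 14/9, G_y = -2/9
EG - F^2 = 199/192;  g^inv = (192/199) * [[17/36, -5/12], [-5/12, 41/16]]
first-kind symbols [ij,l] = (1/2)(d_i g_jl + d_j g_il - d_l g_ij): [xx,x] = E_x/2 = -1, [xx,y] = F_x - E_y/2 = -71/144, [xy,x] = E_y/2 = -5/16, [xy,y] = G_x/2 = 7/9, [yy,x] = F_y - G_x/2 = -31/36, [yy,y] = G_y/2 = -1/9
Gamma^x_ij = (G*[ij,x] - F*[ij,y])/(EG - F^2), Gamma^y_ij = (E*[ij,y] - F*[ij,x])/(EG - F^2)

Answer: Gamma_xxx = -461/1791, Gamma_xxy = -815/1791, Gamma_xyy = -1868/5373, Gamma_yxx = -1951/2388, Gamma_yxy = 1223/597, Gamma_yyy = 128/1791


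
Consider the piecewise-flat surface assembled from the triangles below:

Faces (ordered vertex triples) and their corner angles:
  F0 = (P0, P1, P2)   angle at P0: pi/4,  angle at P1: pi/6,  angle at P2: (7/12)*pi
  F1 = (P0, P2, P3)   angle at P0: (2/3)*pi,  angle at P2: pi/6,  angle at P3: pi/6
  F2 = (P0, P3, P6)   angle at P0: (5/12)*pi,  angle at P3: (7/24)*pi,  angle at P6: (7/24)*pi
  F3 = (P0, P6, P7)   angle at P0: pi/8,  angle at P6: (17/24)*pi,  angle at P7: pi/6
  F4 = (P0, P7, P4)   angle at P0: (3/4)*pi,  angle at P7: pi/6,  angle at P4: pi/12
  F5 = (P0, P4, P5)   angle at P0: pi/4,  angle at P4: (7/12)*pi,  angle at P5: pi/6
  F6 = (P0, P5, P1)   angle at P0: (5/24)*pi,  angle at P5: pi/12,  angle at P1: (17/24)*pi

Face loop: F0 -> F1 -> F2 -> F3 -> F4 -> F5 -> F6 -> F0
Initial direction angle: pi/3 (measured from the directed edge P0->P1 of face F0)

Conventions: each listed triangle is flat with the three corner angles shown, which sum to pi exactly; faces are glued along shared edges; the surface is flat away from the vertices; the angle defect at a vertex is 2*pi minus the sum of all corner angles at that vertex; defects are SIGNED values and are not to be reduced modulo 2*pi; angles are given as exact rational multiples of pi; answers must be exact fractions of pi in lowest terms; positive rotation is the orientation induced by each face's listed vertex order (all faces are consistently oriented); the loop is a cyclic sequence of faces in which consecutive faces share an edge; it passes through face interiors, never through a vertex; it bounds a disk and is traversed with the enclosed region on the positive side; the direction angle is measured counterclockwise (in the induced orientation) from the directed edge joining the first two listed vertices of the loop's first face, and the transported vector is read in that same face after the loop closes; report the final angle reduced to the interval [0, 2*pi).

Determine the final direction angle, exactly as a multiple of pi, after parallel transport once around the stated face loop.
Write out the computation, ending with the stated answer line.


enclosed vertex P0: corner angles sum to (8/3)*pi, defect = 2*pi - (8/3)*pi = (-2/3)*pi
final direction = starting direction + enclosed defect total, reduced mod 2*pi (induced orientation)
final angle = pi/3 - (2/3)*pi = (5/3)*pi (mod 2*pi)

Answer: final direction angle = (5/3)*pi


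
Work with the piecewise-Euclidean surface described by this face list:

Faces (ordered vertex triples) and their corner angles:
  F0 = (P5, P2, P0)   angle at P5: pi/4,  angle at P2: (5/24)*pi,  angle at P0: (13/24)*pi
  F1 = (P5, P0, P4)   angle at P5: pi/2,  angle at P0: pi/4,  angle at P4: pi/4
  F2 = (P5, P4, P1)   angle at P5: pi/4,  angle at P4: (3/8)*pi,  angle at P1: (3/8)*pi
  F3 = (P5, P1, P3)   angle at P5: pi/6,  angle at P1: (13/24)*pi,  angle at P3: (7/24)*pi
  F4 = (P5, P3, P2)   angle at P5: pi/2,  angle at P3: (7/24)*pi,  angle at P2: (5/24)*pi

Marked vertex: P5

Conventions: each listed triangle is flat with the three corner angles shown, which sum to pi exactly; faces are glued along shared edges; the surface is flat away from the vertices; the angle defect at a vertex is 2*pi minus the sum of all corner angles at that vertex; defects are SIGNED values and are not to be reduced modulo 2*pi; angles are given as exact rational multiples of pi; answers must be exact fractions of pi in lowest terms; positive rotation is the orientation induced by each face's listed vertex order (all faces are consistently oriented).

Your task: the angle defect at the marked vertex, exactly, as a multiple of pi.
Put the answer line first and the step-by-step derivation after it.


Answer: defect(P5) = pi/3

Sum of corner angles at P5: (5/3)*pi
defect = 2*pi - (5/3)*pi


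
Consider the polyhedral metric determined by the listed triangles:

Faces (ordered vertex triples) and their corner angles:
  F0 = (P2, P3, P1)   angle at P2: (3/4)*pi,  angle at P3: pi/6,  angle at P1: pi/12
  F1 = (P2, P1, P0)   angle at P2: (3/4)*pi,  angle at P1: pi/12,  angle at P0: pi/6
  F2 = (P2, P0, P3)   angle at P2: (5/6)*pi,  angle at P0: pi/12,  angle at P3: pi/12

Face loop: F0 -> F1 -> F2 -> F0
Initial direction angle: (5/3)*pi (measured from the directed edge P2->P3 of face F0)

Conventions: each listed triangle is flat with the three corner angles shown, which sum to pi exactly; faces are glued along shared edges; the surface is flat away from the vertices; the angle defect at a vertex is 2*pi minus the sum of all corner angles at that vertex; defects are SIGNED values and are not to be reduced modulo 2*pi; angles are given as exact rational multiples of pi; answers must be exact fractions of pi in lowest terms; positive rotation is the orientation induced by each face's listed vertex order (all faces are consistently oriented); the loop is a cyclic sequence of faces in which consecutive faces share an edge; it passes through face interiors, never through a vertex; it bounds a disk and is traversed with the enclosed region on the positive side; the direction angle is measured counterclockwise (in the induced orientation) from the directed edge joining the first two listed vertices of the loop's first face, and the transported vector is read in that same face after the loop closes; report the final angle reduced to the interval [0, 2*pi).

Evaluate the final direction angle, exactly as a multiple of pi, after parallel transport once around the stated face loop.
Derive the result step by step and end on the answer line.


enclosed vertex P2: corner angles sum to (7/3)*pi, defect = 2*pi - (7/3)*pi = -pi/3
summing the enclosed defects onto the initial angle, mod 2*pi in the induced orientation:
final angle = (5/3)*pi - pi/3 = (4/3)*pi (mod 2*pi)

Answer: final direction angle = (4/3)*pi


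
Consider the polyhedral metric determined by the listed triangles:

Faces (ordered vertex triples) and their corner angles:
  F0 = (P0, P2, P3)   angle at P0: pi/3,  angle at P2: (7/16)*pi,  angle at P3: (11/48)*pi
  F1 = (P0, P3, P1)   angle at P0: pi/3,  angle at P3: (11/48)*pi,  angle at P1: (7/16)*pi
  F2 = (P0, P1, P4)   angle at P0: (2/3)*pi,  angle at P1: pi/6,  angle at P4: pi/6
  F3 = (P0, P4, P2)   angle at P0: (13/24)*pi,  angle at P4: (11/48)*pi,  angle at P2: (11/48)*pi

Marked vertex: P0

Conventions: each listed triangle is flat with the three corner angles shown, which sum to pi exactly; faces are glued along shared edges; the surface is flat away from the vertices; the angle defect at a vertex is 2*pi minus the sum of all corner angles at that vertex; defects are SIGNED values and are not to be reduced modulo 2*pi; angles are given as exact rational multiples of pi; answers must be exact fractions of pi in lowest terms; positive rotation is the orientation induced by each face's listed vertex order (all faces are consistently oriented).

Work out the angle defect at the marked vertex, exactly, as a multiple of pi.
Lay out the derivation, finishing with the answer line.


Sum of corner angles at P0: (15/8)*pi
defect = 2*pi - (15/8)*pi

Answer: defect(P0) = pi/8


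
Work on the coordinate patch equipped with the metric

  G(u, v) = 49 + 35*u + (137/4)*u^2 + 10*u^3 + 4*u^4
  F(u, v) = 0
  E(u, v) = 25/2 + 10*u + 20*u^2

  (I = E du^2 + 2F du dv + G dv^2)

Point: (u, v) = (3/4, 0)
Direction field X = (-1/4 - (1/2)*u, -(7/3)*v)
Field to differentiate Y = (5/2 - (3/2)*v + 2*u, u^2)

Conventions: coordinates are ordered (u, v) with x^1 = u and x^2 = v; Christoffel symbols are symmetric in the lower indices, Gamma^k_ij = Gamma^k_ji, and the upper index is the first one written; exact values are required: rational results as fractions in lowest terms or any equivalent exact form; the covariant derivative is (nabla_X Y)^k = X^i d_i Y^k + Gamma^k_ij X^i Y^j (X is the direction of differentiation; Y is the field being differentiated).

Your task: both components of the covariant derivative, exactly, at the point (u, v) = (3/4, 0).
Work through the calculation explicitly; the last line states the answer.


E = 125/4, F = 0, G = 100 at the point
E_u = 40, E_v = 0, F_u = 0, F_v = 0, G_u = 110, G_v = 0
EG - F^2 = 3125;  g^inv = (1/3125) * [[100, 0], [0, 125/4]]
first-kind symbols [ij,l] = (1/2)(d_i g_jl + d_j g_il - d_l g_ij): [uu,u] = E_u/2 = 20, [uu,v] = F_u - E_v/2 = 0, [uv,u] = E_v/2 = 0, [uv,v] = G_u/2 = 55, [vv,u] = F_v - G_u/2 = -55, [vv,v] = G_v/2 = 0
Gamma^u_ij = (G*[ij,u] - F*[ij,v])/(EG - F^2), Gamma^v_ij = (E*[ij,v] - F*[ij,u])/(EG - F^2)
Gamma_uuu = 16/25, Gamma_uuv = 0, Gamma_uvv = -44/25, Gamma_vuu = 0, Gamma_vuv = 11/20, Gamma_vvv = 0
X = (-5/8, 0), Y = (4, 9/16) at the point

Answer: (nabla_X Y)^u = -57/20, (nabla_X Y)^v = -579/512


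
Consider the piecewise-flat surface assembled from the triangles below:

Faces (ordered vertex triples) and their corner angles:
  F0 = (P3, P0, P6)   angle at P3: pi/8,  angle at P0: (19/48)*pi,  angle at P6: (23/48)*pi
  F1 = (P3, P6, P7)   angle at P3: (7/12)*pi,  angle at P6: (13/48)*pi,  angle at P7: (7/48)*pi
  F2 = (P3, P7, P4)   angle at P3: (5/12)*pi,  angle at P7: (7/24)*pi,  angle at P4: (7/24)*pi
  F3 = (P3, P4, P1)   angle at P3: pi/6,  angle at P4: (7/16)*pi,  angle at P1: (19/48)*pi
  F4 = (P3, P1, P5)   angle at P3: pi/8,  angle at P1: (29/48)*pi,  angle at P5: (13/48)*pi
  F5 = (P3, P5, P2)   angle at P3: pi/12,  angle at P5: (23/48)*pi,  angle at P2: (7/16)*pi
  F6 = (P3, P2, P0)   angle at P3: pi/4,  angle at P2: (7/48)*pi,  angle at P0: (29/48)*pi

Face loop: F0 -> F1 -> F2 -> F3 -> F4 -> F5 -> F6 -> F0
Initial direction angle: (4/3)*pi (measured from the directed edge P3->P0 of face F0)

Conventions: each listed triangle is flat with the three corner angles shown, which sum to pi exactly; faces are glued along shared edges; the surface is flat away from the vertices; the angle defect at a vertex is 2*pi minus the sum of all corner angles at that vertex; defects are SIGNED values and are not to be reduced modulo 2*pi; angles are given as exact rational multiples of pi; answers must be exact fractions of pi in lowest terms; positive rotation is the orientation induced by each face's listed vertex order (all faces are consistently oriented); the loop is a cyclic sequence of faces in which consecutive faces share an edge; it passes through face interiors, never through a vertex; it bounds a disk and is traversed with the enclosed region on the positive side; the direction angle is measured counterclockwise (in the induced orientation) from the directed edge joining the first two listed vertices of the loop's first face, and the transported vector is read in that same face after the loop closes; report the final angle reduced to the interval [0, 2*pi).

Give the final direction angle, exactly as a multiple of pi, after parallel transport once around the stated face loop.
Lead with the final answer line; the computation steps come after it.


Answer: final direction angle = (19/12)*pi

enclosed vertex P3: corner angles sum to (7/4)*pi, defect = 2*pi - (7/4)*pi = pi/4
by Gauss-Bonnet the loop rotates the vector by the enclosed defect sum (positive orientation, mod 2*pi)
final angle = (4/3)*pi + pi/4 = (19/12)*pi (mod 2*pi)


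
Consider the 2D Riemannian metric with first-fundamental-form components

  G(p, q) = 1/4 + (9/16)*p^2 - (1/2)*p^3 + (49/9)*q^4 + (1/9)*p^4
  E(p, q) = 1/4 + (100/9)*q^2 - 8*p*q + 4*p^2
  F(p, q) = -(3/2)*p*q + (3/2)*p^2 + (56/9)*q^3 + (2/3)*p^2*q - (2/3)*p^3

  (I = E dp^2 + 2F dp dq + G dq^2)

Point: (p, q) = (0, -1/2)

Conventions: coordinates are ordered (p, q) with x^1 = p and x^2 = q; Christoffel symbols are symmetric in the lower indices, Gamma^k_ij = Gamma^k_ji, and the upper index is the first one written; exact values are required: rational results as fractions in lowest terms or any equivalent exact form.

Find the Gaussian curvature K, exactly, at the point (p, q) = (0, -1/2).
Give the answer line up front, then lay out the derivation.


Answer: K = 779900/463761

E = 109/36, F = -7/9, G = 85/144, EG - F^2 = 227/192 at the point
E_p = 4, E_q = -100/9, F_p = 3/4, F_q = 14/3, G_p = 0, G_q = -49/18
E_qq = 200/9, F_pq = -3/2, G_pp = 9/8
Apply the Brioschi formula K = (det M1 - det M2)/(EG - F^2)^2 over the derivative matrices of E, F, G.
M1 = [[-E_qq/2 + F_pq - G_pp/2, E_p/2, F_p - E_q/2], [F_q - G_p/2, E, F], [G_q/2, F, G]] = [[-1897/144, 2, 227/36], [14/3, 109/36, -7/9], [-49/36, -7/9, 85/144]]; det M1 = -11845225/746496
M2 = [[0, E_q/2, G_p/2], [E_q/2, E, F], [G_p/2, F, G]] = [[0, -50/9, 0], [-50/9, 109/36, -7/9], [0, -7/9, 85/144]]; det M2 = -53125/2916
det M1 - det M2 = 194975/82944; K = 194975/82944 / (227/192)^2 = 779900/463761


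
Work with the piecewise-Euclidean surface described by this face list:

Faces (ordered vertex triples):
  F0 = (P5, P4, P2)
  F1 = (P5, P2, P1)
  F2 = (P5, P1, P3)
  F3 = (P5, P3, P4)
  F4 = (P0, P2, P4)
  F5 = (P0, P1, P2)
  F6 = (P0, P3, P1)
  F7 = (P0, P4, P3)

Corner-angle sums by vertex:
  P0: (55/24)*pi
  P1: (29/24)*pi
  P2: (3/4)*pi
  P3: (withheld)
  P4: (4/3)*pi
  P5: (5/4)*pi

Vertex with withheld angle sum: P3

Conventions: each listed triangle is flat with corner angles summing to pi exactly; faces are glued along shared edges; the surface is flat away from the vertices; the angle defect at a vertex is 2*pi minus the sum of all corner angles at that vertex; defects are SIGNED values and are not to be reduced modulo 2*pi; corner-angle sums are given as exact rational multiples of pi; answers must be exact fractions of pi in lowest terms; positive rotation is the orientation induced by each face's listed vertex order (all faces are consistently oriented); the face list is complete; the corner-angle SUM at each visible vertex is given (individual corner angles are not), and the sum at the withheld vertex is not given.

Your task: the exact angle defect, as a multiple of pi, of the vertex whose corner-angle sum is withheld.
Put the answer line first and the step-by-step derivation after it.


Answer: defect(P3) = (5/6)*pi

V = 6, E = 12, F = 8; chi = V - E + F = 2
Gauss-Bonnet: total defect = 2*pi*chi = 4*pi; visible defects sum to (19/6)*pi


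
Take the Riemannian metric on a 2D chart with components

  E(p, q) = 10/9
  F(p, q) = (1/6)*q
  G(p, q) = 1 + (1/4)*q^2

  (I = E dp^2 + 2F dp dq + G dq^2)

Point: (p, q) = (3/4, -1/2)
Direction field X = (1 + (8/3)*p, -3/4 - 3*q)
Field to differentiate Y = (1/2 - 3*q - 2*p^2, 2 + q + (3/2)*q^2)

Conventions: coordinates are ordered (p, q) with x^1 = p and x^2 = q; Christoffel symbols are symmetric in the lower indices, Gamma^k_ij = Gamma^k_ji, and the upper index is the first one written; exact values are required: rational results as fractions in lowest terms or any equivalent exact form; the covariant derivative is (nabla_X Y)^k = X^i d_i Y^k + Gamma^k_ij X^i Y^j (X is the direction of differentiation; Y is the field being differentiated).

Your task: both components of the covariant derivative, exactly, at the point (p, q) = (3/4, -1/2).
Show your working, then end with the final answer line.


E = 10/9, F = -1/12, G = 17/16 at the point
E_p = 0, E_q = 0, F_p = 0, F_q = 1/6, G_p = 0, G_q = -1/4
EG - F^2 = 169/144;  g^inv = (144/169) * [[17/16, 1/12], [1/12, 10/9]]
first-kind symbols [ij,l] = (1/2)(d_i g_jl + d_j g_il - d_l g_ij): [pp,p] = E_p/2 = 0, [pp,q] = F_p - E_q/2 = 0, [pq,p] = E_q/2 = 0, [pq,q] = G_p/2 = 0, [qq,p] = F_q - G_p/2 = 1/6, [qq,q] = G_q/2 = -1/8
Gamma^p_ij = (G*[ij,p] - F*[ij,q])/(EG - F^2), Gamma^q_ij = (E*[ij,q] - F*[ij,p])/(EG - F^2)
Gamma_ppp = 0, Gamma_ppq = 0, Gamma_pqq = 24/169, Gamma_qpp = 0, Gamma_qpq = 0, Gamma_qqq = -18/169
X = (3, 3/4), Y = (7/8, 15/8) at the point

Answer: (nabla_X Y)^p = -3735/338, (nabla_X Y)^q = -1419/2704


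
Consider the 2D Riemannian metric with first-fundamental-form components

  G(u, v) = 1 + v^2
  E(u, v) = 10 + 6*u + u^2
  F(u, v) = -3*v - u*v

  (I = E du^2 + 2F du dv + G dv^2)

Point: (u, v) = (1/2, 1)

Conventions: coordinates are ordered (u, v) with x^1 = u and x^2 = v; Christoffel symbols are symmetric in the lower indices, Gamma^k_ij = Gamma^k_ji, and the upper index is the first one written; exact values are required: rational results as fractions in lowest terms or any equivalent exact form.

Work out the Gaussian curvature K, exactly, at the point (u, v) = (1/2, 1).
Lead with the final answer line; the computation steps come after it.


Answer: K = -16/3249

E = 53/4, F = -7/2, G = 2, EG - F^2 = 57/4 at the point
E_u = 7, E_v = 0, F_u = -1, F_v = -7/2, G_u = 0, G_v = 2
E_vv = 0, F_uv = -1, G_uu = 0
Evaluate Brioschi's two determinant matrices M1, M2 and divide by (EG - F^2)^2.
M1 = [[-E_vv/2 + F_uv - G_uu/2, E_u/2, F_u - E_v/2], [F_v - G_u/2, E, F], [G_v/2, F, G]] = [[-1, 7/2, -1], [-7/2, 53/4, -7/2], [1, -7/2, 2]]; det M1 = -1
M2 = [[0, E_v/2, G_u/2], [E_v/2, E, F], [G_u/2, F, G]] = [[0, 0, 0], [0, 53/4, -7/2], [0, -7/2, 2]]; det M2 = 0
det M1 - det M2 = -1; K = -1 / (57/4)^2 = -16/3249


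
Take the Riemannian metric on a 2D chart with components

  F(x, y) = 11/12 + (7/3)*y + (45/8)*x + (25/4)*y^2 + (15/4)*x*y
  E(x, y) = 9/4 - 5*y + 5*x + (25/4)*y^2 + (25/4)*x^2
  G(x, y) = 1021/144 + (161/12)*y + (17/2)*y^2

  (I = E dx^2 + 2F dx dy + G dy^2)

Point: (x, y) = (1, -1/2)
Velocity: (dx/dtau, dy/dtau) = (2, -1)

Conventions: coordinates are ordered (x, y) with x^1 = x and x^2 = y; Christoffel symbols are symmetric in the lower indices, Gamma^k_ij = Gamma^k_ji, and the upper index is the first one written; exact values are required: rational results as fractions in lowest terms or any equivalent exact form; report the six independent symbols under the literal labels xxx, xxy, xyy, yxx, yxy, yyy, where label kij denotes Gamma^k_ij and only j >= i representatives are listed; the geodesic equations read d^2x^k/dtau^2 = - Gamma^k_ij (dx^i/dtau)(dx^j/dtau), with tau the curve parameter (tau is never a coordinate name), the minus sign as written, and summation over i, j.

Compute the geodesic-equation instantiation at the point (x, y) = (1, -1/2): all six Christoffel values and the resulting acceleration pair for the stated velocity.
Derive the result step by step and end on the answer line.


E = 281/16, F = 81/16, G = 361/144 at the point
E_x = 35/2, E_y = -45/4, F_x = 15/4, F_y = -1/6, G_x = 0, G_y = 59/12
EG - F^2 = 5299/288;  g^inv = (288/5299) * [[361/144, -81/16], [-81/16, 281/16]]
first-kind symbols [ij,l] = (1/2)(d_i g_jl + d_j g_il - d_l g_ij): [xx,x] = E_x/2 = 35/4, [xx,y] = F_x - E_y/2 = 75/8, [xy,x] = E_y/2 = -45/8, [xy,y] = G_x/2 = 0, [yy,x] = F_y - G_x/2 = -1/6, [yy,y] = G_y/2 = 59/24
Gamma^x_ij = (G*[ij,x] - F*[ij,y])/(EG - F^2), Gamma^y_ij = (E*[ij,y] - F*[ij,x])/(EG - F^2)
Gamma_xxx = -29405/21196, Gamma_xxy = -16245/21196, Gamma_xyy = -44455/63588, Gamma_yxx = 138645/21196, Gamma_yxy = 32805/21196, Gamma_yyy = 50709/21196
d^2x/dtau^2 = -(Gamma_xxx*(2)^2 + 2*Gamma_xxy*(2)*(-1) + Gamma_xyy*(-1)^2) = 202375/63588
d^2y/dtau^2 = -(Gamma_yxx*(2)^2 + 2*Gamma_yxy*(2)*(-1) + Gamma_yyy*(-1)^2) = -474069/21196

Answer: Gamma_xxx = -29405/21196, Gamma_xxy = -16245/21196, Gamma_xyy = -44455/63588, Gamma_yxx = 138645/21196, Gamma_yxy = 32805/21196, Gamma_yyy = 50709/21196; accelerations (d^2x/dtau^2, d^2y/dtau^2) = (202375/63588, -474069/21196)


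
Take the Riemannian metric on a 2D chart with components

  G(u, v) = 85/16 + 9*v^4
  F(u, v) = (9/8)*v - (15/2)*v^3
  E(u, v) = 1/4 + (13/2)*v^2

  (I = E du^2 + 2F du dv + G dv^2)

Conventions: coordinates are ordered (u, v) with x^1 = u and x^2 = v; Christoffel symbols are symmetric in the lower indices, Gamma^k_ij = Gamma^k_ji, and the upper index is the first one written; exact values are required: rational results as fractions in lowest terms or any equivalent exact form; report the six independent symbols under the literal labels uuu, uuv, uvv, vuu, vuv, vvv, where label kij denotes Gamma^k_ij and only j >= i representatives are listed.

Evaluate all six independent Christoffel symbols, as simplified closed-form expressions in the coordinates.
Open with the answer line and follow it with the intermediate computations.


Answer: Gamma_uuu = (-3120*v^4 + 468*v^2)/(144*v^6 + 1224*v^4 + 2129*v^2 + 85), Gamma_uuv = (3744*v^5 + 2210*v)/(144*v^6 + 1224*v^4 + 2129*v^2 + 85), Gamma_uvv = (-8640*v^6 - 1296*v^4 - 15300*v^2 + 765)/(288*v^6 + 2448*v^4 + 4258*v^2 + 170), Gamma_vuu = (-2704*v^3 - 104*v)/(144*v^6 + 1224*v^4 + 2129*v^2 + 85), Gamma_vuv = (3120*v^4 - 468*v^2)/(144*v^6 + 1224*v^4 + 2129*v^2 + 85), Gamma_vvv = (-3312*v^5 + 2448*v^3 - 81*v)/(144*v^6 + 1224*v^4 + 2129*v^2 + 85)

E = 1/4 + (13/2)*v^2; F = (9/8)*v - (15/2)*v^3; G = 85/16 + 9*v^4
Gamma^k_ij = (1/2) g^{kl} (d_i g_jl + d_j g_il - d_l g_ij), with g^inv = (1/(EG-F^2)) [[G, -F], [-F, E]]
first partials: E_u = 0, E_v = 13*v, F_u = 0, F_v = 9/8 - (45/2)*v^2, G_u = 0, G_v = 36*v^3
D = EG - F^2 = 85/64 + (2129/64)*v^2 + (153/8)*v^4 + (9/4)*v^6
expanded: Gamma^u_uu = (G E_u - 2F F_u + F E_v)/(2D), Gamma^u_uv = (G E_v - F G_u)/(2D), Gamma^u_vv = (2G F_v - G G_u - F G_v)/(2D), Gamma^v_uu = (2E F_u - E E_v - F E_u)/(2D), Gamma^v_uv = (E G_u - F E_v)/(2D), Gamma^v_vv = (E G_v - 2F F_v + F G_u)/(2D); substitute and cancel common factors


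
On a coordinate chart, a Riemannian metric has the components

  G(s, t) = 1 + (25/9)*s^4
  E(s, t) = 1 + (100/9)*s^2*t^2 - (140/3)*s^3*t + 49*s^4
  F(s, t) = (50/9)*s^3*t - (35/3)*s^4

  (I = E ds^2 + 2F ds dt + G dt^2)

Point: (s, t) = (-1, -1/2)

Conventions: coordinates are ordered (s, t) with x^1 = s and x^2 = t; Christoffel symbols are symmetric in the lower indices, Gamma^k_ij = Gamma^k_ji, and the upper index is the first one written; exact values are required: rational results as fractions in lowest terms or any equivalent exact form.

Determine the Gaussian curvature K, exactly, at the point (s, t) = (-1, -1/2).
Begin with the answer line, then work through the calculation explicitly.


Answer: K = -9/841

E = 265/9, F = -80/9, G = 34/9, EG - F^2 = 290/9 at the point
E_s = -1184/9, E_t = 320/9, F_s = 115/3, F_t = -50/9, G_s = -100/9, G_t = 0
E_tt = 200/9, F_st = 50/3, G_ss = 100/3
The intrinsic route: Brioschi's K = (det M1 - det M2)/(EG - F^2)^2.
M1 = [[-E_tt/2 + F_st - G_ss/2, E_s/2, F_s - E_t/2], [F_t - G_s/2, E, F], [G_t/2, F, G]] = [[-100/9, -592/9, 185/9], [0, 265/9, -80/9], [0, -80/9, 34/9]]; det M1 = -29000/81
M2 = [[0, E_t/2, G_s/2], [E_t/2, E, F], [G_s/2, F, G]] = [[0, 160/9, -50/9], [160/9, 265/9, -80/9], [-50/9, -80/9, 34/9]]; det M2 = -28100/81
det M1 - det M2 = -100/9; K = -100/9 / (290/9)^2 = -9/841


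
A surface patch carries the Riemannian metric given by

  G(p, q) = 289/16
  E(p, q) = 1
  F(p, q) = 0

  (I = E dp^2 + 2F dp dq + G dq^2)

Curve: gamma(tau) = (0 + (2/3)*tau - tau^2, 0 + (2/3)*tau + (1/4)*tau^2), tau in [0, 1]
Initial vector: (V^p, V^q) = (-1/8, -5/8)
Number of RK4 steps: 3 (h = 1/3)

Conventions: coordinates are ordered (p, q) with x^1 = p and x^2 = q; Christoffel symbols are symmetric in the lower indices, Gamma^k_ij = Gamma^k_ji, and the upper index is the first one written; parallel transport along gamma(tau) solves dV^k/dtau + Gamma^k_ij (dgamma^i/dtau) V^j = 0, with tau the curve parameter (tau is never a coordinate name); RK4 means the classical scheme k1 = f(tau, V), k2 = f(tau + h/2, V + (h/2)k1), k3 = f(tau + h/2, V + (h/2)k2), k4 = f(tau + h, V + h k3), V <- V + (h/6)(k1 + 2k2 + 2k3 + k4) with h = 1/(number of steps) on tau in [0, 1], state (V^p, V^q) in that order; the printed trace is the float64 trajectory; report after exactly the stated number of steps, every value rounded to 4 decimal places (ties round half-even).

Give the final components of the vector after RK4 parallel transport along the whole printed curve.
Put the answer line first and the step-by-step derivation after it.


Answer: V^p = -0.1250, V^q = -0.6250

gamma'(tau) = (2/3 - 2*tau, 2/3 + (1/2)*tau); f(tau, V)^k = -Gamma^k_ij(gamma(tau)) gamma'^i(tau) V^j; h = 1/3; intermediate values shown to 6 dp
curve data and Christoffel symbols at the stage parameters:
  tau = 0.000000: gamma = (0.000000, 0.000000), gamma' = (0.666667, 0.666667); Gamma_ppp = 0.000000, Gamma_ppq = 0.000000, Gamma_pqq = 0.000000, Gamma_qpp = 0.000000, Gamma_qpq = 0.000000, Gamma_qqq = 0.000000
  tau = 0.166667: gamma = (0.083333, 0.118056), gamma' = (0.333333, 0.750000); Gamma_ppp = 0.000000, Gamma_ppq = 0.000000, Gamma_pqq = 0.000000, Gamma_qpp = 0.000000, Gamma_qpq = 0.000000, Gamma_qqq = 0.000000
  tau = 0.333333: gamma = (0.111111, 0.250000), gamma' = (0.000000, 0.833333); Gamma_ppp = 0.000000, Gamma_ppq = 0.000000, Gamma_pqq = 0.000000, Gamma_qpp = 0.000000, Gamma_qpq = 0.000000, Gamma_qqq = 0.000000
  tau = 0.500000: gamma = (0.083333, 0.395833), gamma' = (-0.333333, 0.916667); Gamma_ppp = 0.000000, Gamma_ppq = 0.000000, Gamma_pqq = 0.000000, Gamma_qpp = 0.000000, Gamma_qpq = 0.000000, Gamma_qqq = 0.000000
  tau = 0.666667: gamma = (0.000000, 0.555556), gamma' = (-0.666667, 1.000000); Gamma_ppp = 0.000000, Gamma_ppq = 0.000000, Gamma_pqq = 0.000000, Gamma_qpp = 0.000000, Gamma_qpq = 0.000000, Gamma_qqq = 0.000000
  tau = 0.833333: gamma = (-0.138889, 0.729167), gamma' = (-1.000000, 1.083333); Gamma_ppp = 0.000000, Gamma_ppq = 0.000000, Gamma_pqq = 0.000000, Gamma_qpp = 0.000000, Gamma_qpq = 0.000000, Gamma_qqq = 0.000000
  tau = 1.000000: gamma = (-0.333333, 0.916667), gamma' = (-1.333333, 1.166667); Gamma_ppp = 0.000000, Gamma_ppq = 0.000000, Gamma_pqq = 0.000000, Gamma_qpp = 0.000000, Gamma_qpq = 0.000000, Gamma_qqq = 0.000000
step 0: V^p = -0.1250, V^q = -0.6250
step 1: k1 = (0.000000, 0.000000), k2 = (0.000000, 0.000000), k3 = (0.000000, 0.000000), k4 = (0.000000, 0.000000); V <- V + (h/6)(k1 + 2k2 + 2k3 + k4): V^p = -0.1250, V^q = -0.6250
step 2: k1 = (0.000000, 0.000000), k2 = (0.000000, 0.000000), k3 = (0.000000, 0.000000), k4 = (0.000000, 0.000000); V <- V + (h/6)(k1 + 2k2 + 2k3 + k4): V^p = -0.1250, V^q = -0.6250
step 3: k1 = (0.000000, 0.000000), k2 = (0.000000, 0.000000), k3 = (0.000000, 0.000000), k4 = (0.000000, 0.000000); V <- V + (h/6)(k1 + 2k2 + 2k3 + k4): V^p = -0.1250, V^q = -0.6250


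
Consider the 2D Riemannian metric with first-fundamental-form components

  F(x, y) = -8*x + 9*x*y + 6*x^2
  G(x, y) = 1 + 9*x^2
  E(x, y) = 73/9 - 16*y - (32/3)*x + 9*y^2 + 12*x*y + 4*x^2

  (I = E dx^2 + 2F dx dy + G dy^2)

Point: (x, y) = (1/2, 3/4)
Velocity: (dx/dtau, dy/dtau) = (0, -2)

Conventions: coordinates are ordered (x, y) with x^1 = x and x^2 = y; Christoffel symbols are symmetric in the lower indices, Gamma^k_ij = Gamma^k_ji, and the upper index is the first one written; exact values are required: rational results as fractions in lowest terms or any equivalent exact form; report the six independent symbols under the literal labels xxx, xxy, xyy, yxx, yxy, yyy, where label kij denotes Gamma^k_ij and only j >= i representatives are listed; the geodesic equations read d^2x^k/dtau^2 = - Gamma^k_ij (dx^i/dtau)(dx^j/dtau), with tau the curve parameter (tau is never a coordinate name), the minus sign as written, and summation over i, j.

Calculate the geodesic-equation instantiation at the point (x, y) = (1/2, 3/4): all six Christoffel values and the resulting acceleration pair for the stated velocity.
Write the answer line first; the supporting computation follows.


Answer: Gamma_xxx = 168/517, Gamma_xxy = 252/517, Gamma_xyy = 0, Gamma_yxx = 432/517, Gamma_yxy = 648/517, Gamma_yyy = 0; accelerations (d^2x/dtau^2, d^2y/dtau^2) = (0, 0)

E = 193/144, F = 7/8, G = 13/4 at the point
E_x = 7/3, E_y = 7/2, F_x = 19/4, F_y = 9/2, G_x = 9, G_y = 0
EG - F^2 = 517/144;  g^inv = (144/517) * [[13/4, -7/8], [-7/8, 193/144]]
first-kind symbols [ij,l] = (1/2)(d_i g_jl + d_j g_il - d_l g_ij): [xx,x] = E_x/2 = 7/6, [xx,y] = F_x - E_y/2 = 3, [xy,x] = E_y/2 = 7/4, [xy,y] = G_x/2 = 9/2, [yy,x] = F_y - G_x/2 = 0, [yy,y] = G_y/2 = 0
Gamma^x_ij = (G*[ij,x] - F*[ij,y])/(EG - F^2), Gamma^y_ij = (E*[ij,y] - F*[ij,x])/(EG - F^2)
Gamma_xxx = 168/517, Gamma_xxy = 252/517, Gamma_xyy = 0, Gamma_yxx = 432/517, Gamma_yxy = 648/517, Gamma_yyy = 0
d^2x/dtau^2 = -(Gamma_xxx*(0)^2 + 2*Gamma_xxy*(0)*(-2) + Gamma_xyy*(-2)^2) = 0
d^2y/dtau^2 = -(Gamma_yxx*(0)^2 + 2*Gamma_yxy*(0)*(-2) + Gamma_yyy*(-2)^2) = 0
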